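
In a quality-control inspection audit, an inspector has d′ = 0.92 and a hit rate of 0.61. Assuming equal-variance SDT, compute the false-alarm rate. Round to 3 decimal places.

false-alarm rate = 0.261

z(hit rate) = z(0.61) = 0.2793
z(FA) = z(H) − d' = 0.2793 − 0.92 = -0.6407
false-alarm rate = Φ(-0.6407) = 0.2609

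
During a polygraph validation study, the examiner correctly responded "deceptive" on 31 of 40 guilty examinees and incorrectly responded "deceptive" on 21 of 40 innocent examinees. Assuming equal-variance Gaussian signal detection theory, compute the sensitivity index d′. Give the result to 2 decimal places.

H = 31/40 = 0.7750
FA = 21/40 = 0.5250
z(H) = 0.755
z(FA) = 0.063
d' = z(H) − z(FA) = 0.755 − 0.063 = 0.692

d′ = 0.69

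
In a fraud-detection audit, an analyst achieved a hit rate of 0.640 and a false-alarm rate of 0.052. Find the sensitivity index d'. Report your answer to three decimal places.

d' = 1.984

z(H) = z(0.640) = 0.3585
z(FA) = z(0.052) = -1.6258
d' = z(H) − z(FA) = 0.3585 − (-1.6258) = 1.9843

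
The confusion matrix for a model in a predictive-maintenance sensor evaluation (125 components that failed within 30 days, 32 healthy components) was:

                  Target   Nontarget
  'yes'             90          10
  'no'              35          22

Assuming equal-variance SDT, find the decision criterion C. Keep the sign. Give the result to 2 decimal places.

H = 90/125 = 0.7200
FA = 10/32 = 0.3125
z(H) = 0.5828
z(FA) = -0.4888
c = −½·[z(H) + z(FA)] = −0.5 × (0.5828 + (-0.4888)) = -0.0470
c < 0: the model has a liberal response bias.

C = -0.05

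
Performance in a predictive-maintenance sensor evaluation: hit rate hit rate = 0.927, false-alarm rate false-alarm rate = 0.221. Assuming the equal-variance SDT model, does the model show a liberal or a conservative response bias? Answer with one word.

liberal

z(H) = 1.454, z(FA) = -0.769
c = −½·(z(H) + z(FA)) = -0.3425
c < 0 → liberal criterion (biased toward responding “yes”).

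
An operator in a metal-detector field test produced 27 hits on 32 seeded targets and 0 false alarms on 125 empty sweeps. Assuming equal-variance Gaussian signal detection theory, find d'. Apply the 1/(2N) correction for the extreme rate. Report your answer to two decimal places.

The false-alarm rate is 0/125 = 0, so apply the 1/(2N) correction: FA → 1/(2·125) = 0.00400.
z(H) = z(0.84375) = 1.010
z(FA) = z(0.00400) = -2.652
d' = 1.010 − (-2.652) = 3.662

d' = 3.66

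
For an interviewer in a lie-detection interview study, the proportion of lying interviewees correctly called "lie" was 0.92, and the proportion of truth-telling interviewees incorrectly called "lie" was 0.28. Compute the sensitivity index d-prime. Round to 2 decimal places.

Φ⁻¹(0.92) = 1.4051, Φ⁻¹(0.28) = -0.5828
d' = z(H) − z(FA) = 1.4051 − (-0.5828) = 1.9879

d-prime = 1.99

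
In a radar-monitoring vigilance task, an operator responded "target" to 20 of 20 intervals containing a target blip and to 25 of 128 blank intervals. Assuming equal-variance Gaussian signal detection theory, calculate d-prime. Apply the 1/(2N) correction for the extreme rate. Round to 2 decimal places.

The hit rate is 20/20 = 1, so apply the 1/(2N) correction: H → 1 − 1/(2·20) = 0.97500.
z(H) = z(0.97500) = 1.960
z(FA) = z(0.19531) = -0.858
d' = 1.960 − (-0.858) = 2.818

d-prime = 2.82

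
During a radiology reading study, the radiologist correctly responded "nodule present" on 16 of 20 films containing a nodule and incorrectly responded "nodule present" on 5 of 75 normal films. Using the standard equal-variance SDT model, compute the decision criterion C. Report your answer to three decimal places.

H = 16/20 = 0.8000
FA = 5/75 = 0.0667
z(H) = 0.8416
z(FA) = -1.5008
c = −½·[z(H) + z(FA)] = −0.5 × (0.8416 + (-1.5008)) = 0.3296

C = 0.330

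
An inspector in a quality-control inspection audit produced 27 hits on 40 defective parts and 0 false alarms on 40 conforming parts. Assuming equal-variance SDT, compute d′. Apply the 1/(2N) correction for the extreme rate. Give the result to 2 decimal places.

d′ = 2.70

The false-alarm rate is 0/40 = 0, so apply the 1/(2N) correction: FA → 1/(2·40) = 0.01250.
z(H) = z(0.67500) = 0.454
z(FA) = z(0.01250) = -2.241
d' = 0.454 − (-2.241) = 2.695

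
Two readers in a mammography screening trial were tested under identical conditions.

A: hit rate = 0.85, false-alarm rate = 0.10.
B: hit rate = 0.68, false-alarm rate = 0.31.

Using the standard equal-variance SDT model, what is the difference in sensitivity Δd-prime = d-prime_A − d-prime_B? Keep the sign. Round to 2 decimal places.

A: z(0.85) = 1.036, z(0.10) = -1.282, d' = 2.318
B: z(0.68) = 0.468, z(0.31) = -0.496, d' = 0.964
Δd' = d'_A − d'_B = 2.318 − 0.964 = 1.354
A has the higher sensitivity.

Δd-prime = 1.35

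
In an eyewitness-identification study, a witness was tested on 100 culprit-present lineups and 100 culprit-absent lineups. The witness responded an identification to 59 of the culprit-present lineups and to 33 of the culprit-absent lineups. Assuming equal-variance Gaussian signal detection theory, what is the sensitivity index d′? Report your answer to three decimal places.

H = 59/100 = 0.5900
FA = 33/100 = 0.3300
z(0.5900) = 0.2275, z(0.3300) = -0.4399
d' = z(H) − z(FA) = 0.2275 − (-0.4399) = 0.6674

d′ = 0.667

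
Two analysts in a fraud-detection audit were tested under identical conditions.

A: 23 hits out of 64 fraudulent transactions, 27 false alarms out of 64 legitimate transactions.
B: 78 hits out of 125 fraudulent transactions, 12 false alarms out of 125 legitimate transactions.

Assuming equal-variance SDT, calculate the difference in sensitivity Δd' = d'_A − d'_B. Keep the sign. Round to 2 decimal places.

Δd' = -1.78

A: z(0.3594) = -0.360, z(0.4219) = -0.197, d' = -0.163
B: z(0.6240) = 0.316, z(0.0960) = -1.305, d' = 1.621
Δd' = d'_A − d'_B = -0.163 − 1.621 = -1.784
B has the higher sensitivity.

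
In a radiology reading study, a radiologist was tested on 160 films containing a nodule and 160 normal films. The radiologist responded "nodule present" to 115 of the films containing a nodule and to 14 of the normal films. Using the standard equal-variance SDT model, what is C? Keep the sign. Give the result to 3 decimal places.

H = 115/160 = 0.7188
FA = 14/160 = 0.0875
z(H) = z(0.7188) = 0.5793
z(FA) = z(0.0875) = -1.3563
c = −½·[z(H) + z(FA)] = −0.5 × (0.5793 + (-1.3563)) = 0.3885

C = 0.389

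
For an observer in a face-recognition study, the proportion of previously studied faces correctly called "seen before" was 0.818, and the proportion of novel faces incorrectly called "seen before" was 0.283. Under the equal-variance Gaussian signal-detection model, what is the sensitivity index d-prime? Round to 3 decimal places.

z(0.818) = 0.9078, z(0.283) = -0.5740
d' = z(H) − z(FA) = 0.9078 − (-0.5740) = 1.4818

d-prime = 1.482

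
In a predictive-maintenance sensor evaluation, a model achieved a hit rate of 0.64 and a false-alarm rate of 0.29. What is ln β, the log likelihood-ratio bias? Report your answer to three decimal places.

Φ⁻¹(0.64) = 0.3585, Φ⁻¹(0.29) = -0.5534
ln β = −½·[z(H)² − z(FA)²] = −0.5 × (0.1285 − 0.3063) = 0.0889

ln β = 0.089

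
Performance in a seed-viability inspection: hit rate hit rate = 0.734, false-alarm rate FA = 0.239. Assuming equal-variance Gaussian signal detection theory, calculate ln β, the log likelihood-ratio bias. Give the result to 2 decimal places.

ln β = 0.06

z(0.734) = 0.625, z(0.239) = -0.710
ln β = −½·[z(H)² − z(FA)²] = −0.5 × (0.391 − 0.504) = 0.0565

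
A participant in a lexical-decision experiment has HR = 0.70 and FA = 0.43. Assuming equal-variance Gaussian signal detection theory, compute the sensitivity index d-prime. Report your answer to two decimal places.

z(0.70) = 0.5244, z(0.43) = -0.1764
d' = z(H) − z(FA) = 0.5244 − (-0.1764) = 0.7008

d-prime = 0.70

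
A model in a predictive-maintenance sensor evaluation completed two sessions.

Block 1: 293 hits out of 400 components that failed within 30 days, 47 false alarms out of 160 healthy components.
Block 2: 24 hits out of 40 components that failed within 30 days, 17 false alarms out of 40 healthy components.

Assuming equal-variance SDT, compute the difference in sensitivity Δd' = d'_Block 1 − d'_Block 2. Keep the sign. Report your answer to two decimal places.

Block 1: z(0.7325) = 0.620, z(0.2938) = -0.542, d' = 1.162
Block 2: z(0.6000) = 0.253, z(0.4250) = -0.189, d' = 0.442
Δd' = d'_Block 1 − d'_Block 2 = 1.162 − 0.442 = 0.720
Block 1 has the higher sensitivity.

Δd' = 0.72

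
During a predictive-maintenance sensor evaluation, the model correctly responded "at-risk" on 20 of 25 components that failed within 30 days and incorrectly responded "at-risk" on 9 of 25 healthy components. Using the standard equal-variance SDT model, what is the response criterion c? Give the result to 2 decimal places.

c = -0.24

H = 20/25 = 0.8000
FA = 9/25 = 0.3600
z(0.8000) = 0.8416, z(0.3600) = -0.3585
c = −½·[z(H) + z(FA)] = −0.5 × (0.8416 + (-0.3585)) = -0.24155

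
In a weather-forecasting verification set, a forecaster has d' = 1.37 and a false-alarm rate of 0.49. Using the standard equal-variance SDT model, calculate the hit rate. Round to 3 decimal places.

hit rate = 0.911

z(false-alarm rate) = z(0.49) = -0.0251
z(H) = z(FA) + d' = -0.0251 + 1.37 = 1.3449
hit rate = Φ(1.3449) = 0.9107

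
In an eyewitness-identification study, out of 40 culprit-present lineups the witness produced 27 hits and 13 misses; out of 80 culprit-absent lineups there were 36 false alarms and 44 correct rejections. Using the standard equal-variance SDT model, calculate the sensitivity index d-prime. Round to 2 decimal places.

H = 27/40 = 0.6750
FA = 36/80 = 0.4500
z(H) = z(0.6750) = 0.454
z(FA) = z(0.4500) = -0.126
d' = z(H) − z(FA) = 0.454 − (-0.126) = 0.580

d-prime = 0.58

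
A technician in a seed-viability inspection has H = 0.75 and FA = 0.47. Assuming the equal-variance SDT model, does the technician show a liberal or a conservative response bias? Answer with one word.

z(H) = 0.674, z(FA) = -0.075
c = −½·(z(H) + z(FA)) = -0.2995
c < 0 → liberal criterion (biased toward responding “yes”).

liberal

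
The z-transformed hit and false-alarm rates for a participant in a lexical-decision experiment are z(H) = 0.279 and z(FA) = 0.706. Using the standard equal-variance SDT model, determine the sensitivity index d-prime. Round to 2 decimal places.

d-prime = -0.43

d' = z(H) − z(FA) = 0.279 − 0.706 = -0.427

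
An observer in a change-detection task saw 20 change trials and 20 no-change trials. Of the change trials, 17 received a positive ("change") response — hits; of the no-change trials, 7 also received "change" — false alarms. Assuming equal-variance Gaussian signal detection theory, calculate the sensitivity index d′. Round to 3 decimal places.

d′ = 1.422

H = 17/20 = 0.8500
FA = 7/20 = 0.3500
Φ⁻¹(H) = Φ⁻¹(0.8500) = 1.0364
Φ⁻¹(FA) = Φ⁻¹(0.3500) = -0.3853
d' = z(H) − z(FA) = 1.0364 − (-0.3853) = 1.4217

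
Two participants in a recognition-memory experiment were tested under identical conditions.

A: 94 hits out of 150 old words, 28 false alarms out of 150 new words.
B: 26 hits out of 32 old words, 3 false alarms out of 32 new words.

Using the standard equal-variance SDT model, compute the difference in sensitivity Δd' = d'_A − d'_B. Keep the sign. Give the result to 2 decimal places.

A: z(0.6267) = 0.323, z(0.1867) = -0.890, d' = 1.213
B: z(0.8125) = 0.887, z(0.0938) = -1.318, d' = 2.205
Δd' = d'_A − d'_B = 1.213 − 2.205 = -0.992
B has the higher sensitivity.

Δd' = -0.99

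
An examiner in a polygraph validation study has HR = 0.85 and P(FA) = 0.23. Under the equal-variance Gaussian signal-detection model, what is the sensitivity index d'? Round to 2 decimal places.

d' = 1.78

z(0.85) = 1.036, z(0.23) = -0.739
d' = z(H) − z(FA) = 1.036 − (-0.739) = 1.775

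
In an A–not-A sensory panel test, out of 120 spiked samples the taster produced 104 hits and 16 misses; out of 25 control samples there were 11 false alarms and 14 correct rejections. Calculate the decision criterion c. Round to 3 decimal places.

c = -0.480

H = 104/120 = 0.8667
FA = 11/25 = 0.4400
z(H) = 1.1109
z(FA) = -0.1510
c = −½·[z(H) + z(FA)] = −0.5 × (1.1109 + (-0.1510)) = -0.47995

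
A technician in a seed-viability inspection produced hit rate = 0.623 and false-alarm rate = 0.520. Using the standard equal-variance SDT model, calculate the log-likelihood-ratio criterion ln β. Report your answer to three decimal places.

Φ⁻¹(H) = 0.3134
Φ⁻¹(FA) = 0.0502
ln β = −½·[z(H)² − z(FA)²] = −0.5 × (0.0982 − 0.0025) = -0.04785

ln β = -0.048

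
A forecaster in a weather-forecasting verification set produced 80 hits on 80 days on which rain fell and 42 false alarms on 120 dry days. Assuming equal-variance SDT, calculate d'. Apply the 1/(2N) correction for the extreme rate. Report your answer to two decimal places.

d' = 2.88

The hit rate is 80/80 = 1, so apply the 1/(2N) correction: H → 1 − 1/(2·80) = 0.99375.
z(H) = z(0.99375) = 2.498
z(FA) = z(0.35000) = -0.385
d' = 2.498 − (-0.385) = 2.883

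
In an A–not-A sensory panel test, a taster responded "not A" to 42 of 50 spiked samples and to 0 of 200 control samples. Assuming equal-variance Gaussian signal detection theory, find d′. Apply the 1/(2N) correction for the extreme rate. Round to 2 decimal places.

d′ = 3.80

The false-alarm rate is 0/200 = 0, so apply the 1/(2N) correction: FA → 1/(2·200) = 0.00250.
z(H) = z(0.84000) = 0.994
z(FA) = z(0.00250) = -2.807
d' = 0.994 − (-2.807) = 3.801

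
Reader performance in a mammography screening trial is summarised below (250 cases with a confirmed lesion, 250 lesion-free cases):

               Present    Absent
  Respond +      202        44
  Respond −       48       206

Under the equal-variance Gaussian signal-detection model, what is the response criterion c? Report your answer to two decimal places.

c = 0.03

H = 202/250 = 0.8080
FA = 44/250 = 0.1760
z(H) = 0.871
z(FA) = -0.931
c = −½·[z(H) + z(FA)] = −0.5 × (0.871 + (-0.931)) = 0.030
c > 0: the reader has a conservative response bias.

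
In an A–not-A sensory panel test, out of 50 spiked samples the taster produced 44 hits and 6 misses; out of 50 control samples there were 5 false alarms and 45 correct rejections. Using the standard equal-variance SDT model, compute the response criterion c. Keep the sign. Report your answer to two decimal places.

c = 0.05

H = 44/50 = 0.8800
FA = 5/50 = 0.1000
Φ⁻¹(0.8800) = 1.1750, Φ⁻¹(0.1000) = -1.2816
c = −½·[z(H) + z(FA)] = −0.5 × (1.1750 + (-1.2816)) = 0.0533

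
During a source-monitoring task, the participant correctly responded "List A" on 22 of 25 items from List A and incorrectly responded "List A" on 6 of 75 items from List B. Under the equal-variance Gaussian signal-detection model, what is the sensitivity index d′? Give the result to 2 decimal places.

H = 22/25 = 0.8800
FA = 6/75 = 0.0800
z(H) = z(0.8800) = 1.175
z(FA) = z(0.0800) = -1.405
d' = z(H) − z(FA) = 1.175 − (-1.405) = 2.580

d′ = 2.58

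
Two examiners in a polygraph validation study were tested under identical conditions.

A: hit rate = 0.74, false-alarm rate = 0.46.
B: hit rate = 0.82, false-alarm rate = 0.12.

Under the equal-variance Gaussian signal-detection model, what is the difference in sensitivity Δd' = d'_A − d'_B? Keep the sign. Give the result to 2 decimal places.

Δd' = -1.35

A: z(0.74) = 0.643, z(0.46) = -0.100, d' = 0.743
B: z(0.82) = 0.915, z(0.12) = -1.175, d' = 2.090
Δd' = d'_A − d'_B = 0.743 − 2.090 = -1.347
B has the higher sensitivity.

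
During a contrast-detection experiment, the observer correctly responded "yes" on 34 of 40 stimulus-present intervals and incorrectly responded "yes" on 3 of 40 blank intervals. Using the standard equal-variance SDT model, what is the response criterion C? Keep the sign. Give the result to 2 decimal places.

H = 34/40 = 0.8500
FA = 3/40 = 0.0750
z(0.8500) = 1.0364, z(0.0750) = -1.4395
c = −½·[z(H) + z(FA)] = −0.5 × (1.0364 + (-1.4395)) = 0.20155

C = 0.20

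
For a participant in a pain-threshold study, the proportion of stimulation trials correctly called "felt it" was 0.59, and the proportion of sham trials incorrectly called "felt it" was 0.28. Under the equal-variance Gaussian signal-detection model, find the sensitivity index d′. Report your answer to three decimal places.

d′ = 0.810

z(H) = 0.2275
z(FA) = -0.5828
d' = z(H) − z(FA) = 0.2275 − (-0.5828) = 0.8103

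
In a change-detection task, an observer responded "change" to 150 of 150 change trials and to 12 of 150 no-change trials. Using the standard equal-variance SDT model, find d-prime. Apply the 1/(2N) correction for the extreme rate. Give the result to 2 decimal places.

The hit rate is 150/150 = 1, so apply the 1/(2N) correction: H → 1 − 1/(2·150) = 0.99667.
z(H) = z(0.99667) = 2.713
z(FA) = z(0.08000) = -1.405
d' = 2.713 − (-1.405) = 4.118

d-prime = 4.12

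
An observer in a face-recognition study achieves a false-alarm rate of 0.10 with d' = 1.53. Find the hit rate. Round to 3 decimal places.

hit rate = 0.598

z(false-alarm rate) = z(0.10) = -1.2816
z(H) = z(FA) + d' = -1.2816 + 1.53 = 0.2484
hit rate = Φ(0.2484) = 0.5981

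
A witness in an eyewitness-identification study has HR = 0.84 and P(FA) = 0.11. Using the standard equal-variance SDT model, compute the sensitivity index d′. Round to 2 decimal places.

z(H) = z(0.84) = 0.994
z(FA) = z(0.11) = -1.227
d' = z(H) − z(FA) = 0.994 − (-1.227) = 2.221

d′ = 2.22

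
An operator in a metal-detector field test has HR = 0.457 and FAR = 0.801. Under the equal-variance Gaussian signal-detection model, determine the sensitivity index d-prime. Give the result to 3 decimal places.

z(H) = -0.1080
z(FA) = 0.8452
d' = z(H) − z(FA) = -0.1080 − 0.8452 = -0.9532

d-prime = -0.953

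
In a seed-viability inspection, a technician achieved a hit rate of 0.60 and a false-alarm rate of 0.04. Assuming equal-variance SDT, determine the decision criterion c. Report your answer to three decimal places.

c = 0.749

z(H) = z(0.60) = 0.2533
z(FA) = z(0.04) = -1.7507
c = −½·[z(H) + z(FA)] = −0.5 × (0.2533 + (-1.7507)) = 0.7487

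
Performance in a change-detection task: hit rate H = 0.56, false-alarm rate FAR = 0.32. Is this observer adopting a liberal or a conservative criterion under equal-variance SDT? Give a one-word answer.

conservative

z(H) = 0.151, z(FA) = -0.468
c = −½·(z(H) + z(FA)) = 0.1585
c > 0 → conservative criterion (biased toward responding “no”).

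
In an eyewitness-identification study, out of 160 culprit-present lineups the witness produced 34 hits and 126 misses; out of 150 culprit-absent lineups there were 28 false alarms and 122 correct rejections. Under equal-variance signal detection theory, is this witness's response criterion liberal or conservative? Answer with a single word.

z(H) = -0.798, z(FA) = -0.890
c = −½·(z(H) + z(FA)) = 0.844
c > 0 → conservative criterion (biased toward responding “no”).

conservative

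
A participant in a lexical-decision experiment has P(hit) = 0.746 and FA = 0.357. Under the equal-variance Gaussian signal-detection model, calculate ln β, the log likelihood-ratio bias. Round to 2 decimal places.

ln β = -0.15

z(H) = z(0.746) = 0.662
z(FA) = z(0.357) = -0.366
ln β = −½·[z(H)² − z(FA)²] = −0.5 × (0.438 − 0.134) = -0.152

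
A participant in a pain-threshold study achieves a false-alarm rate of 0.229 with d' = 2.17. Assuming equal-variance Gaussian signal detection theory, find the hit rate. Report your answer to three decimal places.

hit rate = 0.923

z(false-alarm rate) = z(0.229) = -0.7421
z(H) = z(FA) + d' = -0.7421 + 2.17 = 1.4279
hit rate = Φ(1.4279) = 0.9233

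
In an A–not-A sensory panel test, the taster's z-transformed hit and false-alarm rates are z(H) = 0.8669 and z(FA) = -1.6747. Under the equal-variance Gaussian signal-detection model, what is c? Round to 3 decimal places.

c = −½·[z(H) + z(FA)] = −½·(0.8669 + (-1.6747)) = 0.4039

c = 0.404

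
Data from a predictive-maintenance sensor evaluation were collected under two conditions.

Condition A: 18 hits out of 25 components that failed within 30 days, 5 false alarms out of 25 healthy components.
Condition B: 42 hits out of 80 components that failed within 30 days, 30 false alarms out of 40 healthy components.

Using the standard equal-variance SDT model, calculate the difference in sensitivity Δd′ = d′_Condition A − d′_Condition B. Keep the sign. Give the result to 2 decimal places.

Condition A: z(0.7200) = 0.583, z(0.2000) = -0.842, d' = 1.425
Condition B: z(0.5250) = 0.063, z(0.7500) = 0.674, d' = -0.611
Δd' = d'_Condition A − d'_Condition B = 1.425 − (-0.611) = 2.036
Condition A has the higher sensitivity.

Δd′ = 2.04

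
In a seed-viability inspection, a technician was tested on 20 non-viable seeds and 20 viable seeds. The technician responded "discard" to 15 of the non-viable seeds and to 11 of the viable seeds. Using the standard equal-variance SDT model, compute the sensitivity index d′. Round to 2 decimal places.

H = 15/20 = 0.7500
FA = 11/20 = 0.5500
Φ⁻¹(H) = 0.6745
Φ⁻¹(FA) = 0.1257
d' = z(H) − z(FA) = 0.6745 − 0.1257 = 0.5488

d′ = 0.55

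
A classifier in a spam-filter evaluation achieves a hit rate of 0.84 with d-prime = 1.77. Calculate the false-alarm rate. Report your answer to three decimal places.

z(hit rate) = z(0.84) = 0.9945
z(FA) = z(H) − d' = 0.9945 − 1.77 = -0.7755
false-alarm rate = Φ(-0.7755) = 0.2190

false-alarm rate = 0.219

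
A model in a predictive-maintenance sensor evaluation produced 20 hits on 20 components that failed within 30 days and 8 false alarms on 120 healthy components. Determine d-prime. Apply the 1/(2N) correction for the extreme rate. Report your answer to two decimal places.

The hit rate is 20/20 = 1, so apply the 1/(2N) correction: H → 1 − 1/(2·20) = 0.97500.
z(H) = z(0.97500) = 1.960
z(FA) = z(0.06667) = -1.501
d' = 1.960 − (-1.501) = 3.461

d-prime = 3.46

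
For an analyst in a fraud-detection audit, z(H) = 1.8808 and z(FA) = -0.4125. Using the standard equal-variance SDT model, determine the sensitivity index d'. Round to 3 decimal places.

d' = z(H) − z(FA) = 1.8808 − (-0.4125) = 2.2933

d' = 2.293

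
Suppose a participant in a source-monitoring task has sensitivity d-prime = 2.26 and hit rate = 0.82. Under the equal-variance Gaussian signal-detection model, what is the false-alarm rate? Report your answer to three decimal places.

z(hit rate) = z(0.82) = 0.9154
z(FA) = z(H) − d' = 0.9154 − 2.26 = -1.3446
false-alarm rate = Φ(-1.3446) = 0.0894

false-alarm rate = 0.089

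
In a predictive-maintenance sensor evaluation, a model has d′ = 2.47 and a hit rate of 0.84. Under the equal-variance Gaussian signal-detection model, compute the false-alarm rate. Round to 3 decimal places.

false-alarm rate = 0.070

z(hit rate) = z(0.84) = 0.9945
z(FA) = z(H) − d' = 0.9945 − 2.47 = -1.4755
false-alarm rate = Φ(-1.4755) = 0.0700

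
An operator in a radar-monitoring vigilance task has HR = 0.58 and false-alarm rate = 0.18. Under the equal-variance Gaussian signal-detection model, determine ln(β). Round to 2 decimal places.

z(H) = z(0.58) = 0.202
z(FA) = z(0.18) = -0.915
ln β = −½·[z(H)² − z(FA)²] = −0.5 × (0.041 − 0.837) = 0.398

ln β = 0.40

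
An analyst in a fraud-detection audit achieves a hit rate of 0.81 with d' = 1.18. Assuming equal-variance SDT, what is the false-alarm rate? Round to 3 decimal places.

z(hit rate) = z(0.81) = 0.8779
z(FA) = z(H) − d' = 0.8779 − 1.18 = -0.3021
false-alarm rate = Φ(-0.3021) = 0.3813

false-alarm rate = 0.381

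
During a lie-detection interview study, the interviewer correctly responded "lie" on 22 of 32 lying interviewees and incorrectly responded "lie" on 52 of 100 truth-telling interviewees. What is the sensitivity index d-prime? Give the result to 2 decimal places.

H = 22/32 = 0.6875
FA = 52/100 = 0.5200
z(H) = z(0.6875) = 0.4888
z(FA) = z(0.5200) = 0.0502
d' = z(H) − z(FA) = 0.4888 − 0.0502 = 0.4386

d-prime = 0.44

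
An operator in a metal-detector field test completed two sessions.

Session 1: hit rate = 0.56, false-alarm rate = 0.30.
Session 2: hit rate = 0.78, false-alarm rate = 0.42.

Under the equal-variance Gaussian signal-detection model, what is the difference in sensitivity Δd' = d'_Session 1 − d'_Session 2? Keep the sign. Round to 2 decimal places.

Session 1: z(0.56) = 0.151, z(0.30) = -0.524, d' = 0.675
Session 2: z(0.78) = 0.772, z(0.42) = -0.202, d' = 0.974
Δd' = d'_Session 1 − d'_Session 2 = 0.675 − 0.974 = -0.299
Session 2 has the higher sensitivity.

Δd' = -0.30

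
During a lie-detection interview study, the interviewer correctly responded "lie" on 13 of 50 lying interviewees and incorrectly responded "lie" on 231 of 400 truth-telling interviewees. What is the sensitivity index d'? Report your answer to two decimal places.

H = 13/50 = 0.2600
FA = 231/400 = 0.5775
z(0.2600) = -0.643, z(0.5775) = 0.196
d' = z(H) − z(FA) = -0.643 − 0.196 = -0.839

d' = -0.84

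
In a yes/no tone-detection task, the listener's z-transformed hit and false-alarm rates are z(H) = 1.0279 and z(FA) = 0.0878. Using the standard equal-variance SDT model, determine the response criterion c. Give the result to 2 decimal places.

c = -0.56

c = −½·[z(H) + z(FA)] = −½·(1.0279 + 0.0878) = -0.55785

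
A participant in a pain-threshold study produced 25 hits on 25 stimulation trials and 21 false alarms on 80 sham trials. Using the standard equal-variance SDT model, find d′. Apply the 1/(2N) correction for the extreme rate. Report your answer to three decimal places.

d′ = 2.689

The hit rate is 25/25 = 1, so apply the 1/(2N) correction: H → 1 − 1/(2·25) = 0.98000.
z(H) = z(0.98000) = 2.0537
z(FA) = z(0.26250) = -0.6357
d' = 2.0537 − (-0.6357) = 2.6894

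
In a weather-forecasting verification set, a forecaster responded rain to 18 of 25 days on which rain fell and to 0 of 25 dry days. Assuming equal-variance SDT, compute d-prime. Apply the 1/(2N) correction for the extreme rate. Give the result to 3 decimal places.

The false-alarm rate is 0/25 = 0, so apply the 1/(2N) correction: FA → 1/(2·25) = 0.02000.
z(H) = z(0.72000) = 0.5828
z(FA) = z(0.02000) = -2.0537
d' = 0.5828 − (-2.0537) = 2.6365

d-prime = 2.637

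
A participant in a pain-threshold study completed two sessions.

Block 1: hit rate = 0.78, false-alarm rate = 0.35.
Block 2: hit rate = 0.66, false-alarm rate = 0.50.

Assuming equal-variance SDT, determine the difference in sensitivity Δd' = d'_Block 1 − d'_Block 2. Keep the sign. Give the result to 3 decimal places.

Block 1: z(0.78) = 0.7722, z(0.35) = -0.3853, d' = 1.1575
Block 2: z(0.66) = 0.4125, z(0.50) = 0.0000, d' = 0.4125
Δd' = d'_Block 1 − d'_Block 2 = 1.1575 − 0.4125 = 0.7450
Block 1 has the higher sensitivity.

Δd' = 0.745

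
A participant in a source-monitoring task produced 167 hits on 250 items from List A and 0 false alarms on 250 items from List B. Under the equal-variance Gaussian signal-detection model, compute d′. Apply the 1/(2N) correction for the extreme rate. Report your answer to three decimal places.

The false-alarm rate is 0/250 = 0, so apply the 1/(2N) correction: FA → 1/(2·250) = 0.00200.
z(H) = z(0.66800) = 0.4344
z(FA) = z(0.00200) = -2.8782
d' = 0.4344 − (-2.8782) = 3.3126

d′ = 3.313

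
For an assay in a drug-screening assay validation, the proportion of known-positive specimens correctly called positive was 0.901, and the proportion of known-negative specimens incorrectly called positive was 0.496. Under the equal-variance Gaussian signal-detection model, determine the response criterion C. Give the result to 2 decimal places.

C = -0.64

z(H) = 1.287
z(FA) = -0.010
c = −½·[z(H) + z(FA)] = −0.5 × (1.287 + (-0.010)) = -0.6385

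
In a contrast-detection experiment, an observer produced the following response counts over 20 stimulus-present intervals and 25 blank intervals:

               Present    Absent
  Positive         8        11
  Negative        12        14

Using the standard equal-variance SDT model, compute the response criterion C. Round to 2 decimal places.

H = 8/20 = 0.4000
FA = 11/25 = 0.4400
z(H) = -0.2533
z(FA) = -0.1510
c = −½·[z(H) + z(FA)] = −0.5 × (-0.2533 + (-0.1510)) = 0.20215

C = 0.20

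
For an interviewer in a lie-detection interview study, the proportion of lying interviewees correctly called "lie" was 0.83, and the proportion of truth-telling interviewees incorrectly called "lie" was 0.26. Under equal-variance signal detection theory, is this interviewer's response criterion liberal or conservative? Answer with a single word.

z(H) = 0.954, z(FA) = -0.643
c = −½·(z(H) + z(FA)) = -0.1555
c < 0 → liberal criterion (biased toward responding “yes”).

liberal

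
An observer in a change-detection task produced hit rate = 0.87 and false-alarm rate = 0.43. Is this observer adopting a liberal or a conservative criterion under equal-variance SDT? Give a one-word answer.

z(H) = 1.126, z(FA) = -0.176
c = −½·(z(H) + z(FA)) = -0.475
c < 0 → liberal criterion (biased toward responding “yes”).

liberal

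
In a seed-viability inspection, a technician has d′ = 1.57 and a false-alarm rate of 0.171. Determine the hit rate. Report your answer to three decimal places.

hit rate = 0.732

z(false-alarm rate) = z(0.171) = -0.9502
z(H) = z(FA) + d' = -0.9502 + 1.57 = 0.6198
hit rate = Φ(0.6198) = 0.7323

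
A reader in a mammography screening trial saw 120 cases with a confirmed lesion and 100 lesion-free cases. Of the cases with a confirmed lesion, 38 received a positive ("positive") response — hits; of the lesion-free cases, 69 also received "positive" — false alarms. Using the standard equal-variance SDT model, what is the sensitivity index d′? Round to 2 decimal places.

H = 38/120 = 0.3167
FA = 69/100 = 0.6900
z(H) = -0.477
z(FA) = 0.496
d' = z(H) − z(FA) = -0.477 − 0.496 = -0.973

d′ = -0.97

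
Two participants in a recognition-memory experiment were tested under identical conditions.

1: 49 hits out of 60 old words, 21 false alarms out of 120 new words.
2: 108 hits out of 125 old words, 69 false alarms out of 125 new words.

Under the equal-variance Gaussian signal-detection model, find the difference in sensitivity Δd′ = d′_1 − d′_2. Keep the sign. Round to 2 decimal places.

Δd′ = 0.87

1: z(0.8167) = 0.903, z(0.1750) = -0.935, d' = 1.838
2: z(0.8640) = 1.098, z(0.5520) = 0.131, d' = 0.967
Δd' = d'_1 − d'_2 = 1.838 − 0.967 = 0.871
1 has the higher sensitivity.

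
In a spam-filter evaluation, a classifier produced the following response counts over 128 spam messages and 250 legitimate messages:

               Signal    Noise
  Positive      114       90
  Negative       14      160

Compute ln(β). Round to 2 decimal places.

H = 114/128 = 0.8906
FA = 90/250 = 0.3600
Φ⁻¹(0.8906) = 1.230, Φ⁻¹(0.3600) = -0.358
ln β = −½·[z(H)² − z(FA)²] = −0.5 × (1.513 − 0.128) = -0.6925

ln β = -0.69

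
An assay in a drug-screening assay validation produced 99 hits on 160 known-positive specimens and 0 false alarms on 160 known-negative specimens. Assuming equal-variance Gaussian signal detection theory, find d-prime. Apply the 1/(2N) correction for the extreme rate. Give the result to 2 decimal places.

The false-alarm rate is 0/160 = 0, so apply the 1/(2N) correction: FA → 1/(2·160) = 0.00313.
z(H) = z(0.61875) = 0.302
z(FA) = z(0.00313) = -2.734
d' = 0.302 − (-2.734) = 3.036

d-prime = 3.04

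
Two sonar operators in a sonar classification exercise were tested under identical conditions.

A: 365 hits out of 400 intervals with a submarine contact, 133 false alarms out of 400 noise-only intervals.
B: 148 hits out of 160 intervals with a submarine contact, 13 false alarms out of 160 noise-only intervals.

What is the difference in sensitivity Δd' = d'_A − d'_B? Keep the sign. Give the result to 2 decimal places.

Δd' = -1.05

A: z(0.9125) = 1.356, z(0.3325) = -0.433, d' = 1.789
B: z(0.9250) = 1.440, z(0.0813) = -1.396, d' = 2.836
Δd' = d'_A − d'_B = 1.789 − 2.836 = -1.047
B has the higher sensitivity.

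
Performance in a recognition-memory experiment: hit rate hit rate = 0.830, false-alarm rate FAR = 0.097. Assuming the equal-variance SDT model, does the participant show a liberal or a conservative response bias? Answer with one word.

conservative

z(H) = 0.954, z(FA) = -1.299
c = −½·(z(H) + z(FA)) = 0.1725
c > 0 → conservative criterion (biased toward responding “no”).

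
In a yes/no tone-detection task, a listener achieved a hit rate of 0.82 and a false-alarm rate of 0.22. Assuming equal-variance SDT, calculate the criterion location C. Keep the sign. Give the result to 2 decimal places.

C = -0.07

Φ⁻¹(H) = Φ⁻¹(0.82) = 0.9154
Φ⁻¹(FA) = Φ⁻¹(0.22) = -0.7722
c = −½·[z(H) + z(FA)] = −0.5 × (0.9154 + (-0.7722)) = -0.0716
c < 0: the listener has a liberal response bias.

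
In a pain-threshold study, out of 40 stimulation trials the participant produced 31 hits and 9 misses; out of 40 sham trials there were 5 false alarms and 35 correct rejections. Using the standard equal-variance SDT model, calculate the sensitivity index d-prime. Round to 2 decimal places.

d-prime = 1.91

H = 31/40 = 0.7750
FA = 5/40 = 0.1250
Φ⁻¹(H) = 0.755
Φ⁻¹(FA) = -1.150
d' = z(H) − z(FA) = 0.755 − (-1.150) = 1.905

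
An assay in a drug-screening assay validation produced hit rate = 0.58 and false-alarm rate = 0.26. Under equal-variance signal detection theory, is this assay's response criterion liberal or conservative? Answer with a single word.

conservative

z(H) = 0.202, z(FA) = -0.643
c = −½·(z(H) + z(FA)) = 0.2205
c > 0 → conservative criterion (biased toward responding “no”).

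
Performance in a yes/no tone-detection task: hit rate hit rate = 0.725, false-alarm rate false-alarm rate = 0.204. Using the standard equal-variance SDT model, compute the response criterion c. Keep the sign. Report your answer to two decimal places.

z(H) = 0.598
z(FA) = -0.827
c = −½·[z(H) + z(FA)] = −0.5 × (0.598 + (-0.827)) = 0.1145

c = 0.11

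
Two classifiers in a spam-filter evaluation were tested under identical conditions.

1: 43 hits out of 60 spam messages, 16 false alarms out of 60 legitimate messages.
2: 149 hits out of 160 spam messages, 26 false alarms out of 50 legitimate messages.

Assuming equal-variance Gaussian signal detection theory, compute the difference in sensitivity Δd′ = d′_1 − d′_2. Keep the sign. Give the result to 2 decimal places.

1: z(0.7167) = 0.573, z(0.2667) = -0.623, d' = 1.196
2: z(0.9313) = 1.486, z(0.5200) = 0.050, d' = 1.436
Δd' = d'_1 − d'_2 = 1.196 − 1.436 = -0.240
2 has the higher sensitivity.

Δd′ = -0.24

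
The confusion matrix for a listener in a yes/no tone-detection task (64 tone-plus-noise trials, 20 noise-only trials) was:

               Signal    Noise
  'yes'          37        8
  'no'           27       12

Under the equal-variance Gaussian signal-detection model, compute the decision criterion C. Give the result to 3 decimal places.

H = 37/64 = 0.5781
FA = 8/20 = 0.4000
z(H) = z(0.5781) = 0.1970
z(FA) = z(0.4000) = -0.2533
c = −½·[z(H) + z(FA)] = −0.5 × (0.1970 + (-0.2533)) = 0.02815

C = 0.028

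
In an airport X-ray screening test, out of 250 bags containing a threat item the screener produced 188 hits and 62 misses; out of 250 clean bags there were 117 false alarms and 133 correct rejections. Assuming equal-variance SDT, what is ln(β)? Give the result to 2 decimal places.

H = 188/250 = 0.7520
FA = 117/250 = 0.4680
Φ⁻¹(H) = 0.681
Φ⁻¹(FA) = -0.080
ln β = −½·[z(H)² − z(FA)²] = −0.5 × (0.464 − 0.006) = -0.229

ln β = -0.23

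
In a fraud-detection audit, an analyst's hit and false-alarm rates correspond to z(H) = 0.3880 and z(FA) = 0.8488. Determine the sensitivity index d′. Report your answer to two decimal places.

d′ = -0.46

d' = z(H) − z(FA) = 0.3880 − 0.8488 = -0.4608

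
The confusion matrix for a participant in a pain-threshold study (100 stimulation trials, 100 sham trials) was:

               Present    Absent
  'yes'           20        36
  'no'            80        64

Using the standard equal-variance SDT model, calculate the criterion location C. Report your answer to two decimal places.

C = 0.60

H = 20/100 = 0.2000
FA = 36/100 = 0.3600
z(H) = z(0.2000) = -0.8416
z(FA) = z(0.3600) = -0.3585
c = −½·[z(H) + z(FA)] = −0.5 × (-0.8416 + (-0.3585)) = 0.60005
c > 0: the participant has a conservative response bias.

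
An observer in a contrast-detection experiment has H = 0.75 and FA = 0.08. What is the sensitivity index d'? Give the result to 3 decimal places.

d' = 2.080

z(0.75) = 0.6745, z(0.08) = -1.4051
d' = z(H) − z(FA) = 0.6745 − (-1.4051) = 2.0796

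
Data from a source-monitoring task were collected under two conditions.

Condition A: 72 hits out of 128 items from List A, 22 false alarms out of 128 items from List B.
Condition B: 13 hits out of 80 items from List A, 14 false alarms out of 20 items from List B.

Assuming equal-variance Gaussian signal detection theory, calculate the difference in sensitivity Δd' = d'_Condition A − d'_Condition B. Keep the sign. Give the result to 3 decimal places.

Δd' = 2.613

Condition A: z(0.5625) = 0.1573, z(0.1719) = -0.9467, d' = 1.1040
Condition B: z(0.1625) = -0.9842, z(0.7000) = 0.5244, d' = -1.5086
Δd' = d'_Condition A − d'_Condition B = 1.1040 − (-1.5086) = 2.6126
Condition A has the higher sensitivity.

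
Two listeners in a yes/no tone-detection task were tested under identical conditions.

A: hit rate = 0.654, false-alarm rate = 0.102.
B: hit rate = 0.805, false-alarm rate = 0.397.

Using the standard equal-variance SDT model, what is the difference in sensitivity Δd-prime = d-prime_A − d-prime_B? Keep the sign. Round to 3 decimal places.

Δd-prime = 0.546

A: z(0.654) = 0.3961, z(0.102) = -1.2702, d' = 1.6663
B: z(0.805) = 0.8596, z(0.397) = -0.2611, d' = 1.1207
Δd' = d'_A − d'_B = 1.6663 − 1.1207 = 0.5456
A has the higher sensitivity.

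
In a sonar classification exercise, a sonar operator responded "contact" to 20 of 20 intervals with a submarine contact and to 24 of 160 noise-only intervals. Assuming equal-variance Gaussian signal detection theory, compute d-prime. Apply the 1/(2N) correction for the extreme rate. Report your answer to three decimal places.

The hit rate is 20/20 = 1, so apply the 1/(2N) correction: H → 1 − 1/(2·20) = 0.97500.
z(H) = z(0.97500) = 1.9600
z(FA) = z(0.15000) = -1.0364
d' = 1.9600 − (-1.0364) = 2.9964

d-prime = 2.996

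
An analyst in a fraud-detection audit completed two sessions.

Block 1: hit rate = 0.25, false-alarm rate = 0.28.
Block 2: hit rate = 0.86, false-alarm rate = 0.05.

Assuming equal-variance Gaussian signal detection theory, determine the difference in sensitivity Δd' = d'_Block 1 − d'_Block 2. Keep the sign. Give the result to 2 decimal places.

Δd' = -2.82

Block 1: z(0.25) = -0.674, z(0.28) = -0.583, d' = -0.091
Block 2: z(0.86) = 1.080, z(0.05) = -1.645, d' = 2.725
Δd' = d'_Block 1 − d'_Block 2 = -0.091 − 2.725 = -2.816
Block 2 has the higher sensitivity.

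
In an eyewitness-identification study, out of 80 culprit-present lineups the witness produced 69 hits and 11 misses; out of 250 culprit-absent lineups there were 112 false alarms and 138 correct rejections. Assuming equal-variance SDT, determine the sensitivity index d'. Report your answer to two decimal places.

d' = 1.22

H = 69/80 = 0.8625
FA = 112/250 = 0.4480
Φ⁻¹(0.8625) = 1.092, Φ⁻¹(0.4480) = -0.131
d' = z(H) − z(FA) = 1.092 − (-0.131) = 1.223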